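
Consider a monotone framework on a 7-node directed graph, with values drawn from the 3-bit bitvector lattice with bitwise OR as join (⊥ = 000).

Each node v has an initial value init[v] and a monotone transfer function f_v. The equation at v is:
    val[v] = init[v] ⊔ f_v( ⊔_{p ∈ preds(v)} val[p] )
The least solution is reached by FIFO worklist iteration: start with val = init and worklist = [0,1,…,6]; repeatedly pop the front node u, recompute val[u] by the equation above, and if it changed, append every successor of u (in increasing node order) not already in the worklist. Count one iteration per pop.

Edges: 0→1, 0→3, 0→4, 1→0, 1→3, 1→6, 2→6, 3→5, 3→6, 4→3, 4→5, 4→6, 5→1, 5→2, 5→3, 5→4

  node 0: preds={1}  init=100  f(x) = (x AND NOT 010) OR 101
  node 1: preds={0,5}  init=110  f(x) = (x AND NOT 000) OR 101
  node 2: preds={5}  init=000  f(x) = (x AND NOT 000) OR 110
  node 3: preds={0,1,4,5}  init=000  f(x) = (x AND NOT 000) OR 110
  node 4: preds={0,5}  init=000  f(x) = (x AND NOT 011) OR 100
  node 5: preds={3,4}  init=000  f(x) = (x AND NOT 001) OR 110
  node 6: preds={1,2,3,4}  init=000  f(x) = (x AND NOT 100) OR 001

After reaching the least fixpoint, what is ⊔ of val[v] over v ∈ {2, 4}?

Trace (12 dequeues):
  [1] u=0 | in 110 | out 101 | prev 100 | push {}
  [2] u=1 | in 101 | out 111 | prev 110 | push {0}
  [3] u=2 | in 000 | out 110 | prev 000 | push {}
  [4] u=3 | in 111 | out 111 | prev 000 | push {}
  [5] u=4 | in 101 | out 100 | prev 000 | push {3}
  [6] u=5 | in 111 | out 110 | prev 000 | push {1,2,4}
  [7] u=6 | in 111 | out 011 | prev 000 | push {}
  [8] u=0 | in 111 | out 101 | ==
  [9] u=3 | in 111 | out 111 | ==
  [10] u=1 | in 111 | out 111 | ==
  [11] u=2 | in 110 | out 110 | ==
  [12] u=4 | in 111 | out 100 | ==

Converged values:
  [0] 101
  [1] 111
  [2] 110
  [3] 111
  [4] 100
  [5] 110
  [6] 011

110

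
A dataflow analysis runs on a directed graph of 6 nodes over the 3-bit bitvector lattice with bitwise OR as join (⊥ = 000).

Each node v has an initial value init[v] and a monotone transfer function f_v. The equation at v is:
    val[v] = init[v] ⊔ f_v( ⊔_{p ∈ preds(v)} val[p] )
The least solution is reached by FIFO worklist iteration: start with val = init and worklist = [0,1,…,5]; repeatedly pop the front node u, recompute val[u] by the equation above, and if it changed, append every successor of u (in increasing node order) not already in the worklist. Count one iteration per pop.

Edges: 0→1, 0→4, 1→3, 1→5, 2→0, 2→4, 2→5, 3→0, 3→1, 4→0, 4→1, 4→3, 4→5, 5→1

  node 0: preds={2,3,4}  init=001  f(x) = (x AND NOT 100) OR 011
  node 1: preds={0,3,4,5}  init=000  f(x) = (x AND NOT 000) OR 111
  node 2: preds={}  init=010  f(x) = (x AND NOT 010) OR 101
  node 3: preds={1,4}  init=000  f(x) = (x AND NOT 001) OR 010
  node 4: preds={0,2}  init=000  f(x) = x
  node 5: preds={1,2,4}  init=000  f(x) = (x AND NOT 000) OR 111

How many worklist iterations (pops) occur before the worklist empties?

Iteration log — 9 steps:
  step 1. node 0  ⊔preds=010  new=011  old=001  +wl: 
  step 2. node 1  ⊔preds=011  new=111  old=000  +wl: 
  step 3. node 2  ⊔preds=000  new=111  old=010  +wl: 0
  step 4. node 3  ⊔preds=111  new=110  old=000  +wl: 1
  step 5. node 4  ⊔preds=111  new=111  old=000  +wl: 3
  step 6. node 5  ⊔preds=111  new=111  old=000  +wl: 
  step 7. node 0  ⊔preds=111  new=011  stable
  step 8. node 1  ⊔preds=111  new=111  stable
  step 9. node 3  ⊔preds=111  new=110  stable

Least fixpoint reached:
  node 0: 011
  node 1: 111
  node 2: 111
  node 3: 110
  node 4: 111
  node 5: 111

9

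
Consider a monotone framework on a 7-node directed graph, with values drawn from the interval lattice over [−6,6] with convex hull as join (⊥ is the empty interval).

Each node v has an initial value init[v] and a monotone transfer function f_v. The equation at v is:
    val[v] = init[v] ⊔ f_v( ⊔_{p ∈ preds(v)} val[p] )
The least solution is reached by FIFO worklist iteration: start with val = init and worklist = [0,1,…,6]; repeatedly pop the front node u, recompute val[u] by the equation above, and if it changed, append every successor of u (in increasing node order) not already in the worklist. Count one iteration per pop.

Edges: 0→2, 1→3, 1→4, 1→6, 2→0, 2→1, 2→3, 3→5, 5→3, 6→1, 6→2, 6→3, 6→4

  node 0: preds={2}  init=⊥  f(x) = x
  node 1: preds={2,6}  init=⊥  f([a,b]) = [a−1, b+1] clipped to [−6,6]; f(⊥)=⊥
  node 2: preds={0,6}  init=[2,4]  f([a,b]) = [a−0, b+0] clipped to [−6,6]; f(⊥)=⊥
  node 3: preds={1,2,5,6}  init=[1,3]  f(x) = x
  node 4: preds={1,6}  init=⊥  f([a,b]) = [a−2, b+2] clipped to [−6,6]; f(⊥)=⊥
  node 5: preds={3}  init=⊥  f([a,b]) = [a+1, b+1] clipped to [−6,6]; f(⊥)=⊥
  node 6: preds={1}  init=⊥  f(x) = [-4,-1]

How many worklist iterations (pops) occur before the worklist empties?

Iteration log — 19 steps:
  step 1. node 0  ⊔preds=[2,4]  new=[2,4]  old=⊥  +wl: 
  step 2. node 1  ⊔preds=[2,4]  new=[1,5]  old=⊥  +wl: 
  step 3. node 2  ⊔preds=[2,4]  new=[2,4]  stable
  step 4. node 3  ⊔preds=[1,5]  new=[1,5]  old=[1,3]  +wl: 
  step 5. node 4  ⊔preds=[1,5]  new=[-1,6]  old=⊥  +wl: 
  step 6. node 5  ⊔preds=[1,5]  new=[2,6]  old=⊥  +wl: 3
  step 7. node 6  ⊔preds=[1,5]  new=[-4,-1]  old=⊥  +wl: 1,2,4
  step 8. node 3  ⊔preds=[-4,6]  new=[-4,6]  old=[1,5]  +wl: 5
  step 9. node 1  ⊔preds=[-4,4]  new=[-5,5]  old=[1,5]  +wl: 3,6
  step 10. node 2  ⊔preds=[-4,4]  new=[-4,4]  old=[2,4]  +wl: 0,1
  step 11. node 4  ⊔preds=[-5,5]  new=[-6,6]  old=[-1,6]  +wl: 
  step 12. node 5  ⊔preds=[-4,6]  new=[-3,6]  old=[2,6]  +wl: 
  step 13. node 3  ⊔preds=[-5,6]  new=[-5,6]  old=[-4,6]  +wl: 5
  step 14. node 6  ⊔preds=[-5,5]  new=[-4,-1]  stable
  step 15. node 0  ⊔preds=[-4,4]  new=[-4,4]  old=[2,4]  +wl: 2
  step 16. node 1  ⊔preds=[-4,4]  new=[-5,5]  stable
  step 17. node 5  ⊔preds=[-5,6]  new=[-4,6]  old=[-3,6]  +wl: 3
  step 18. node 2  ⊔preds=[-4,4]  new=[-4,4]  stable
  step 19. node 3  ⊔preds=[-5,6]  new=[-5,6]  stable

Least fixpoint reached:
  node 0: [-4,4]
  node 1: [-5,5]
  node 2: [-4,4]
  node 3: [-5,6]
  node 4: [-6,6]
  node 5: [-4,6]
  node 6: [-4,-1]

19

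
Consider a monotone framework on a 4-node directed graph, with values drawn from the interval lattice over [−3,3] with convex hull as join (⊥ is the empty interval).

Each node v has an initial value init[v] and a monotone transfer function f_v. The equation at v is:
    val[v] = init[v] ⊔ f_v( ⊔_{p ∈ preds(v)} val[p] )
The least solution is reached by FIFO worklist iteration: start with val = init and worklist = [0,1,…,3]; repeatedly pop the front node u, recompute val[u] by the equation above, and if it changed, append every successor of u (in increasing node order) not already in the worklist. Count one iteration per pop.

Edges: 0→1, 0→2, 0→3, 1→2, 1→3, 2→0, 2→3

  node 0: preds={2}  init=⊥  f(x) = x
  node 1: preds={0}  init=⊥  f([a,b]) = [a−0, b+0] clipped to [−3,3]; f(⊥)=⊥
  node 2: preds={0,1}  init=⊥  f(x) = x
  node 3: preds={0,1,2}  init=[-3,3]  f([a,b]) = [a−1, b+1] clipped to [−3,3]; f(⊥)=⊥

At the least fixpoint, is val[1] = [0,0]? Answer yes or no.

Iteration log — 4 steps:
  step 1. node 0  ⊔preds=⊥  new=⊥  stable
  step 2. node 1  ⊔preds=⊥  new=⊥  stable
  step 3. node 2  ⊔preds=⊥  new=⊥  stable
  step 4. node 3  ⊔preds=⊥  new=[-3,3]  stable

Least fixpoint reached:
  node 0: ⊥
  node 1: ⊥
  node 2: ⊥
  node 3: [-3,3]

no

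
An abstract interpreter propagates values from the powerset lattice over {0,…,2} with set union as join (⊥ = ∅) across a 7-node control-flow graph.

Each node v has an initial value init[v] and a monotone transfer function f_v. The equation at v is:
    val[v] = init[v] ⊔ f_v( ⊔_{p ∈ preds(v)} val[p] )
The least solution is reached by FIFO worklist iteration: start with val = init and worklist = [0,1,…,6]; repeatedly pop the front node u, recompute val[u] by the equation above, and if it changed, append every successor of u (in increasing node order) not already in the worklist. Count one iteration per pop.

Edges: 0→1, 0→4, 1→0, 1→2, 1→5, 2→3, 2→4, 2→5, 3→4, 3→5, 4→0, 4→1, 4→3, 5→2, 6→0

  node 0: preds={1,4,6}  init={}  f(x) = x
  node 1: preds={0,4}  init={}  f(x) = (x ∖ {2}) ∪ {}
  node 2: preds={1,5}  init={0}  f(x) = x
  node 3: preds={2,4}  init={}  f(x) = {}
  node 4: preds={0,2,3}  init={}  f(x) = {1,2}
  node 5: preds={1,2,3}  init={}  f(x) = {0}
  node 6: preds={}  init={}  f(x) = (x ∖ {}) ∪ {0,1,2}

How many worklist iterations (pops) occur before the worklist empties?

Iteration log — 15 steps:
  step 1. node 0  ⊔preds={}  new={}  stable
  step 2. node 1  ⊔preds={}  new={}  stable
  step 3. node 2  ⊔preds={}  new={0}  stable
  step 4. node 3  ⊔preds={0}  new={}  stable
  step 5. node 4  ⊔preds={0}  new={1,2}  old={}  +wl: 0,1,3
  step 6. node 5  ⊔preds={0}  new={0}  old={}  +wl: 2
  step 7. node 6  ⊔preds={}  new={0,1,2}  old={}  +wl: 
  step 8. node 0  ⊔preds={0,1,2}  new={0,1,2}  old={}  +wl: 4
  step 9. node 1  ⊔preds={0,1,2}  new={0,1}  old={}  +wl: 0,5
  step 10. node 3  ⊔preds={0,1,2}  new={}  stable
  step 11. node 2  ⊔preds={0,1}  new={0,1}  old={0}  +wl: 3
  step 12. node 4  ⊔preds={0,1,2}  new={1,2}  stable
  step 13. node 0  ⊔preds={0,1,2}  new={0,1,2}  stable
  step 14. node 5  ⊔preds={0,1}  new={0}  stable
  step 15. node 3  ⊔preds={0,1,2}  new={}  stable

Least fixpoint reached:
  node 0: {0,1,2}
  node 1: {0,1}
  node 2: {0,1}
  node 3: {}
  node 4: {1,2}
  node 5: {0}
  node 6: {0,1,2}

15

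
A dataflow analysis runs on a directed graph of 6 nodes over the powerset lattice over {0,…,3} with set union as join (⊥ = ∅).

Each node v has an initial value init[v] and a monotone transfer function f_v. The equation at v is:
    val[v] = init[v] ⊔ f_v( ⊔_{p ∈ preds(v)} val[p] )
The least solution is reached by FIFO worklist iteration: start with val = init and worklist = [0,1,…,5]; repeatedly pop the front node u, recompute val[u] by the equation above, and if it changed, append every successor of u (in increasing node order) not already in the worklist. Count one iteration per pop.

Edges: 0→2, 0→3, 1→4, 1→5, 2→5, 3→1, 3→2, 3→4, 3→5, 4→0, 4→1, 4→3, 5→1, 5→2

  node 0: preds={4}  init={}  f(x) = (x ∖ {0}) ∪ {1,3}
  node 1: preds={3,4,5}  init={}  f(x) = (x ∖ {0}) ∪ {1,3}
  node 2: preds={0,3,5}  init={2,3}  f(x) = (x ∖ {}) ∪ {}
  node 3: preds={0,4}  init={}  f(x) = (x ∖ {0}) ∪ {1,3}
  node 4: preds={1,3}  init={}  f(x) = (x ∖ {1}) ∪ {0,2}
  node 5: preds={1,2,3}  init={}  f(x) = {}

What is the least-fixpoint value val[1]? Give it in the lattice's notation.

Worklist (14 pops):
  #1 pop 0: in={} → {1,3} (was {}); enqueue []
  #2 pop 1: in={} → {1,3} (was {}); enqueue []
  #3 pop 2: in={1,3} → {1,2,3} (was {2,3}); enqueue []
  #4 pop 3: in={1,3} → {1,3} (was {}); enqueue [1,2]
  #5 pop 4: in={1,3} → {0,2,3} (was {}); enqueue [0,3]
  #6 pop 5: in={1,2,3} → {} (no change)
  #7 pop 1: in={0,1,2,3} → {1,2,3} (was {1,3}); enqueue [4,5]
  #8 pop 2: in={1,3} → {1,2,3} (no change)
  #9 pop 0: in={0,2,3} → {1,2,3} (was {1,3}); enqueue [2]
  #10 pop 3: in={0,1,2,3} → {1,2,3} (was {1,3}); enqueue [1]
  #11 pop 4: in={1,2,3} → {0,2,3} (no change)
  #12 pop 5: in={1,2,3} → {} (no change)
  #13 pop 2: in={1,2,3} → {1,2,3} (no change)
  #14 pop 1: in={0,1,2,3} → {1,2,3} (no change)

Fixpoint:
  val[0] = {1,2,3}
  val[1] = {1,2,3}
  val[2] = {1,2,3}
  val[3] = {1,2,3}
  val[4] = {0,2,3}
  val[5] = {}

{1,2,3}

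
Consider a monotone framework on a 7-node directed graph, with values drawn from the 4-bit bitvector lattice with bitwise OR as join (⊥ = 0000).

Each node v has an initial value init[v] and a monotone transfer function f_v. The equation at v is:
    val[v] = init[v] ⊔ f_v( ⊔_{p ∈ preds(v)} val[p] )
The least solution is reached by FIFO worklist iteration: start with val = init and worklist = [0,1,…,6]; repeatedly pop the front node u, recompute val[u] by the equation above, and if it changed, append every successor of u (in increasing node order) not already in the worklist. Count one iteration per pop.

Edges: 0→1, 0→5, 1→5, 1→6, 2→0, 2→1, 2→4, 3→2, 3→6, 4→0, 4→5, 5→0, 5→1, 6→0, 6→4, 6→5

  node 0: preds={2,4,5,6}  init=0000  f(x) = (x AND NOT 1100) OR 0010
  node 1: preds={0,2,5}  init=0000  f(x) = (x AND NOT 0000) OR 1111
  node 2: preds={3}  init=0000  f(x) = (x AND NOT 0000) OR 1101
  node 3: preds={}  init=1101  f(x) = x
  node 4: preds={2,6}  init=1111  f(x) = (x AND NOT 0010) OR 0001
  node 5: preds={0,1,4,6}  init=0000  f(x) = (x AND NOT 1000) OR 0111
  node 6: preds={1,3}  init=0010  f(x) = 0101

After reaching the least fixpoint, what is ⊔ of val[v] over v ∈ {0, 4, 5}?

1111

Iteration log — 11 steps:
  step 1. node 0  ⊔preds=1111  new=0011  old=0000  +wl: 
  step 2. node 1  ⊔preds=0011  new=1111  old=0000  +wl: 
  step 3. node 2  ⊔preds=1101  new=1101  old=0000  +wl: 0,1
  step 4. node 3  ⊔preds=0000  new=1101  stable
  step 5. node 4  ⊔preds=1111  new=1111  stable
  step 6. node 5  ⊔preds=1111  new=0111  old=0000  +wl: 
  step 7. node 6  ⊔preds=1111  new=0111  old=0010  +wl: 4,5
  step 8. node 0  ⊔preds=1111  new=0011  stable
  step 9. node 1  ⊔preds=1111  new=1111  stable
  step 10. node 4  ⊔preds=1111  new=1111  stable
  step 11. node 5  ⊔preds=1111  new=0111  stable

Least fixpoint reached:
  node 0: 0011
  node 1: 1111
  node 2: 1101
  node 3: 1101
  node 4: 1111
  node 5: 0111
  node 6: 0111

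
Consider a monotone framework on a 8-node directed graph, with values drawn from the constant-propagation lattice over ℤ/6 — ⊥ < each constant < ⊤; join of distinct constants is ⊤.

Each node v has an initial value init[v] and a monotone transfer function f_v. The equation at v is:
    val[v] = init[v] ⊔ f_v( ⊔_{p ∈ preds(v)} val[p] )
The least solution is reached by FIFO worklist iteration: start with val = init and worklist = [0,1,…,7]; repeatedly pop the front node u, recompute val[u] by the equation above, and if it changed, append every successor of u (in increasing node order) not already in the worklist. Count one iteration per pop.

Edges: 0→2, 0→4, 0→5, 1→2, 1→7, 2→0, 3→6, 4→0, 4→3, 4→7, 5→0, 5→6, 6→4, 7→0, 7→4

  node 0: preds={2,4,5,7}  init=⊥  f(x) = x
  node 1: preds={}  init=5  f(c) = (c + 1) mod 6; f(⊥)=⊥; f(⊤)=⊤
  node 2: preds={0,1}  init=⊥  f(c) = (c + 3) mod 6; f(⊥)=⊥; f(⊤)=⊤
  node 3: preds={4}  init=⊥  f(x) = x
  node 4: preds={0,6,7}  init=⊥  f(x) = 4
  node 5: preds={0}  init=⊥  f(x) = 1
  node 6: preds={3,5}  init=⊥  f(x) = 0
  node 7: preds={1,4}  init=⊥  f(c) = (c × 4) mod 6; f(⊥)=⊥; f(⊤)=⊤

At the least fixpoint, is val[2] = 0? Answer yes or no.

no

Trace (15 dequeues):
  [1] u=0 | in ⊥ | out ⊥ | ==
  [2] u=1 | in ⊥ | out 5 | ==
  [3] u=2 | in 5 | out 2 | prev ⊥ | push {0}
  [4] u=3 | in ⊥ | out ⊥ | ==
  [5] u=4 | in ⊥ | out 4 | prev ⊥ | push {3}
  [6] u=5 | in ⊥ | out 1 | prev ⊥ | push {}
  [7] u=6 | in 1 | out 0 | prev ⊥ | push {4}
  [8] u=7 | in ⊤ | out ⊤ | prev ⊥ | push {}
  [9] u=0 | in ⊤ | out ⊤ | prev ⊥ | push {2,5}
  [10] u=3 | in 4 | out 4 | prev ⊥ | push {6}
  [11] u=4 | in ⊤ | out 4 | ==
  [12] u=2 | in ⊤ | out ⊤ | prev 2 | push {0}
  [13] u=5 | in ⊤ | out 1 | ==
  [14] u=6 | in ⊤ | out 0 | ==
  [15] u=0 | in ⊤ | out ⊤ | ==

Converged values:
  [0] ⊤
  [1] 5
  [2] ⊤
  [3] 4
  [4] 4
  [5] 1
  [6] 0
  [7] ⊤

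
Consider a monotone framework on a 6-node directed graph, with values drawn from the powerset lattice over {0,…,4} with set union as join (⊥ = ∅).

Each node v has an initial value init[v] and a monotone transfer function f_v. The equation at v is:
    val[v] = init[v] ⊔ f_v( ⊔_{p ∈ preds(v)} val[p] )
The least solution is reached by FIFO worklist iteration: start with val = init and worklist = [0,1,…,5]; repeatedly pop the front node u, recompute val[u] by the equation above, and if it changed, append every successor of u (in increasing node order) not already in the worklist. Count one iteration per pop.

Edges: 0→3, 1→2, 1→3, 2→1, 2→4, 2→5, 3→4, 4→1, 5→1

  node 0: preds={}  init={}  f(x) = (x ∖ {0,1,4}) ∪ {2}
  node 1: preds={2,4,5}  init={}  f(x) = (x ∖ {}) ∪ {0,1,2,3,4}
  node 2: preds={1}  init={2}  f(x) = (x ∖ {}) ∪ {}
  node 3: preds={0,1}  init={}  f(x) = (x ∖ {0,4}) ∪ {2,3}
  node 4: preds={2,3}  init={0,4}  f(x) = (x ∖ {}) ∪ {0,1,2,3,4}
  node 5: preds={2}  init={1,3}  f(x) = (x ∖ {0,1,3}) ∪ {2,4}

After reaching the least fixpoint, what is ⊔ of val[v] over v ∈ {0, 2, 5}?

Trace (7 dequeues):
  [1] u=0 | in {} | out {2} | prev {} | push {}
  [2] u=1 | in {0,1,2,3,4} | out {0,1,2,3,4} | prev {} | push {}
  [3] u=2 | in {0,1,2,3,4} | out {0,1,2,3,4} | prev {2} | push {1}
  [4] u=3 | in {0,1,2,3,4} | out {1,2,3} | prev {} | push {}
  [5] u=4 | in {0,1,2,3,4} | out {0,1,2,3,4} | prev {0,4} | push {}
  [6] u=5 | in {0,1,2,3,4} | out {1,2,3,4} | prev {1,3} | push {}
  [7] u=1 | in {0,1,2,3,4} | out {0,1,2,3,4} | ==

Converged values:
  [0] {2}
  [1] {0,1,2,3,4}
  [2] {0,1,2,3,4}
  [3] {1,2,3}
  [4] {0,1,2,3,4}
  [5] {1,2,3,4}

{0,1,2,3,4}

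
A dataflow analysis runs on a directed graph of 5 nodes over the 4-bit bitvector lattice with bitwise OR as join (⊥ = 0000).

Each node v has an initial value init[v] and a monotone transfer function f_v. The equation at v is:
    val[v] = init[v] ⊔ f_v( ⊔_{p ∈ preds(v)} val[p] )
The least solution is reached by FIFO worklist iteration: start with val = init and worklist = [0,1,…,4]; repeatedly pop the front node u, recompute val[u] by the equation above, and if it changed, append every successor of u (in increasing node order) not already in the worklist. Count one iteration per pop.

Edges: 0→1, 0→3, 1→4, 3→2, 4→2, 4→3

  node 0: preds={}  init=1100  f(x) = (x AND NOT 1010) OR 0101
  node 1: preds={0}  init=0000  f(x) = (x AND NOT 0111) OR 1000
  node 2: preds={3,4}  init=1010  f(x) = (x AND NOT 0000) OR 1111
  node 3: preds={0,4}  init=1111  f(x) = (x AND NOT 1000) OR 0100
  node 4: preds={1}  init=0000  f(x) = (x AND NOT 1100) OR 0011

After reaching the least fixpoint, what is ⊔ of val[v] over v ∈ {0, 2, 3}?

Trace (7 dequeues):
  [1] u=0 | in 0000 | out 1101 | prev 1100 | push {}
  [2] u=1 | in 1101 | out 1000 | prev 0000 | push {}
  [3] u=2 | in 1111 | out 1111 | prev 1010 | push {}
  [4] u=3 | in 1101 | out 1111 | ==
  [5] u=4 | in 1000 | out 0011 | prev 0000 | push {2,3}
  [6] u=2 | in 1111 | out 1111 | ==
  [7] u=3 | in 1111 | out 1111 | ==

Converged values:
  [0] 1101
  [1] 1000
  [2] 1111
  [3] 1111
  [4] 0011

1111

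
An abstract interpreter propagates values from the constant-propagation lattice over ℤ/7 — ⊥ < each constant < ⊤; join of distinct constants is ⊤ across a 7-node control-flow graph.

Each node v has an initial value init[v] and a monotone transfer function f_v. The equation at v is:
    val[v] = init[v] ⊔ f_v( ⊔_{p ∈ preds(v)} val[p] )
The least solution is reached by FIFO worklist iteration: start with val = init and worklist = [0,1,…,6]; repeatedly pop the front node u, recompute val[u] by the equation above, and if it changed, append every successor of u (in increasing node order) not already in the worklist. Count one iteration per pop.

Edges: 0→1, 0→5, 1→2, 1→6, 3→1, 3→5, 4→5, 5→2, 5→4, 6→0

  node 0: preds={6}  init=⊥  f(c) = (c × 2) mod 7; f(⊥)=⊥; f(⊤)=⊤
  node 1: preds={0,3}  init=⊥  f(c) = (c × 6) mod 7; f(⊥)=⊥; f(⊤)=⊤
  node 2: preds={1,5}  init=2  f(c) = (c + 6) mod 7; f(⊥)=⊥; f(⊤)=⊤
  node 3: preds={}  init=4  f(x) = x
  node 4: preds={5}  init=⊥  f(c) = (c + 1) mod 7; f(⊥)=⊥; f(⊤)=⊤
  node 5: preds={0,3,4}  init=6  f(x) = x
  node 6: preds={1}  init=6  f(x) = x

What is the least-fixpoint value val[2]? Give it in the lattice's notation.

Worklist (12 pops):
  #1 pop 0: in=6 → 5 (was ⊥); enqueue []
  #2 pop 1: in=⊤ → ⊤ (was ⊥); enqueue []
  #3 pop 2: in=⊤ → ⊤ (was 2); enqueue []
  #4 pop 3: in=⊥ → 4 (no change)
  #5 pop 4: in=6 → 0 (was ⊥); enqueue []
  #6 pop 5: in=⊤ → ⊤ (was 6); enqueue [2,4]
  #7 pop 6: in=⊤ → ⊤ (was 6); enqueue [0]
  #8 pop 2: in=⊤ → ⊤ (no change)
  #9 pop 4: in=⊤ → ⊤ (was 0); enqueue [5]
  #10 pop 0: in=⊤ → ⊤ (was 5); enqueue [1]
  #11 pop 5: in=⊤ → ⊤ (no change)
  #12 pop 1: in=⊤ → ⊤ (no change)

Fixpoint:
  val[0] = ⊤
  val[1] = ⊤
  val[2] = ⊤
  val[3] = 4
  val[4] = ⊤
  val[5] = ⊤
  val[6] = ⊤

⊤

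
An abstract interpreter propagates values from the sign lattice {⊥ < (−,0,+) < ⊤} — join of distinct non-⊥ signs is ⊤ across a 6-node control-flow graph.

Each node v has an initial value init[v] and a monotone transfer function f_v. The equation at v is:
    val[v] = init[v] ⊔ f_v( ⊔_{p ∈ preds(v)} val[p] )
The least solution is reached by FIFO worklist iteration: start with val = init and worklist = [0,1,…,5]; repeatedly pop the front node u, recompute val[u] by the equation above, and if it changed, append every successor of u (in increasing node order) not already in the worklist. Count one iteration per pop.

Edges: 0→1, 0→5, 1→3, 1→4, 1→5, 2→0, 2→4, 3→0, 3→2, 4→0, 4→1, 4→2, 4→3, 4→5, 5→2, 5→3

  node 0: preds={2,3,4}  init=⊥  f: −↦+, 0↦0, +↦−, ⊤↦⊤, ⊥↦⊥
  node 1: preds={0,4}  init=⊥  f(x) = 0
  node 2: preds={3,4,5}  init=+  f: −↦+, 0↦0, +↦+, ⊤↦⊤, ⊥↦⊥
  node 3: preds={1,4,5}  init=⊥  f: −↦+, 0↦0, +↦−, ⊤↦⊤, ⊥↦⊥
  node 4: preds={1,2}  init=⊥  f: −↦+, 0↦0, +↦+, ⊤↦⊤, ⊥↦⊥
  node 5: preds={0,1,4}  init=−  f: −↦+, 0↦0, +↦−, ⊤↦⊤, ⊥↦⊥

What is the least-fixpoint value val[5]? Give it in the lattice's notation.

Iteration log — 13 steps:
  step 1. node 0  ⊔preds=+  new=−  old=⊥  +wl: 
  step 2. node 1  ⊔preds=−  new=0  old=⊥  +wl: 
  step 3. node 2  ⊔preds=−  new=+  stable
  step 4. node 3  ⊔preds=⊤  new=⊤  old=⊥  +wl: 0,2
  step 5. node 4  ⊔preds=⊤  new=⊤  old=⊥  +wl: 1,3
  step 6. node 5  ⊔preds=⊤  new=⊤  old=−  +wl: 
  step 7. node 0  ⊔preds=⊤  new=⊤  old=−  +wl: 5
  step 8. node 2  ⊔preds=⊤  new=⊤  old=+  +wl: 0,4
  step 9. node 1  ⊔preds=⊤  new=0  stable
  step 10. node 3  ⊔preds=⊤  new=⊤  stable
  step 11. node 5  ⊔preds=⊤  new=⊤  stable
  step 12. node 0  ⊔preds=⊤  new=⊤  stable
  step 13. node 4  ⊔preds=⊤  new=⊤  stable

Least fixpoint reached:
  node 0: ⊤
  node 1: 0
  node 2: ⊤
  node 3: ⊤
  node 4: ⊤
  node 5: ⊤

⊤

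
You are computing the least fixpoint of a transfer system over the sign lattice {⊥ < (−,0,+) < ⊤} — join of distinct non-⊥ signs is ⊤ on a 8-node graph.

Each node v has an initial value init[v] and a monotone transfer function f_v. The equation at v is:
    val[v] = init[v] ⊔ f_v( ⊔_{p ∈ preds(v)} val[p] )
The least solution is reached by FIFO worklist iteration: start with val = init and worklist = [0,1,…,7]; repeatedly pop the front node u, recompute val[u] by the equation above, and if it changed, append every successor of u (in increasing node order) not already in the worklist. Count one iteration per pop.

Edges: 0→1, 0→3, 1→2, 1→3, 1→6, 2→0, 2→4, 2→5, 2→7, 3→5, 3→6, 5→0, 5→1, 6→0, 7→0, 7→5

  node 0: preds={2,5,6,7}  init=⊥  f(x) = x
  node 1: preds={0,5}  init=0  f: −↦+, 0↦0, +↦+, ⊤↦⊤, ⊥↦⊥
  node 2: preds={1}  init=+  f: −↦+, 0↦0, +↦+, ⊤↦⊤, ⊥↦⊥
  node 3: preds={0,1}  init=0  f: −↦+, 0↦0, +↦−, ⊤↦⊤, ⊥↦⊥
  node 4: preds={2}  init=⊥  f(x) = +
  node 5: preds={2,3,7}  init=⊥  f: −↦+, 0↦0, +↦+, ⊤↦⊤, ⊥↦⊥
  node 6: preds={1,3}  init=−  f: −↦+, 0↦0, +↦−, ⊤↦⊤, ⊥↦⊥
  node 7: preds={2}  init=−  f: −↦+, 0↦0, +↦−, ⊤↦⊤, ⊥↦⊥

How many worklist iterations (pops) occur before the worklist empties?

Worklist (11 pops):
  #1 pop 0: in=⊤ → ⊤ (was ⊥); enqueue []
  #2 pop 1: in=⊤ → ⊤ (was 0); enqueue []
  #3 pop 2: in=⊤ → ⊤ (was +); enqueue [0]
  #4 pop 3: in=⊤ → ⊤ (was 0); enqueue []
  #5 pop 4: in=⊤ → + (was ⊥); enqueue []
  #6 pop 5: in=⊤ → ⊤ (was ⊥); enqueue [1]
  #7 pop 6: in=⊤ → ⊤ (was −); enqueue []
  #8 pop 7: in=⊤ → ⊤ (was −); enqueue [5]
  #9 pop 0: in=⊤ → ⊤ (no change)
  #10 pop 1: in=⊤ → ⊤ (no change)
  #11 pop 5: in=⊤ → ⊤ (no change)

Fixpoint:
  val[0] = ⊤
  val[1] = ⊤
  val[2] = ⊤
  val[3] = ⊤
  val[4] = +
  val[5] = ⊤
  val[6] = ⊤
  val[7] = ⊤

11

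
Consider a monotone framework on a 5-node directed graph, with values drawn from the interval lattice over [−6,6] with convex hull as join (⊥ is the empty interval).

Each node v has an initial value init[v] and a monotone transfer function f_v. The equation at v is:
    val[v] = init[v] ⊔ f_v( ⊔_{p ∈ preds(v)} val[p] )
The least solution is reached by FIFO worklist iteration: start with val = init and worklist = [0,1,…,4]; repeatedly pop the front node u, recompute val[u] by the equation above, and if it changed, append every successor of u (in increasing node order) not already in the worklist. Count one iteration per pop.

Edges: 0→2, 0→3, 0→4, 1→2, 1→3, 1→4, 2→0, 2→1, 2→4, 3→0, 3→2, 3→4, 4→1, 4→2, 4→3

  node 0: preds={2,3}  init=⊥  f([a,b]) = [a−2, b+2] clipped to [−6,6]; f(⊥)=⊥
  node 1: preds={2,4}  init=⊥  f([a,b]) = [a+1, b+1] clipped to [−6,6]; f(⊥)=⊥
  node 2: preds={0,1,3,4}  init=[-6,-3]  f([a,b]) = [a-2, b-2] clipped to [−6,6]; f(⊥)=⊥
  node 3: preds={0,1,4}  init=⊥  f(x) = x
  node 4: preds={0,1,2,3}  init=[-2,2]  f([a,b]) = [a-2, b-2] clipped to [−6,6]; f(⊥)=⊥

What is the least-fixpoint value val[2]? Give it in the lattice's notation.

Iteration log — 20 steps:
  step 1. node 0  ⊔preds=[-6,-3]  new=[-6,-1]  old=⊥  +wl: 
  step 2. node 1  ⊔preds=[-6,2]  new=[-5,3]  old=⊥  +wl: 
  step 3. node 2  ⊔preds=[-6,3]  new=[-6,1]  old=[-6,-3]  +wl: 0,1
  step 4. node 3  ⊔preds=[-6,3]  new=[-6,3]  old=⊥  +wl: 2
  step 5. node 4  ⊔preds=[-6,3]  new=[-6,2]  old=[-2,2]  +wl: 3
  step 6. node 0  ⊔preds=[-6,3]  new=[-6,5]  old=[-6,-1]  +wl: 4
  step 7. node 1  ⊔preds=[-6,2]  new=[-5,3]  stable
  step 8. node 2  ⊔preds=[-6,5]  new=[-6,3]  old=[-6,1]  +wl: 0,1
  step 9. node 3  ⊔preds=[-6,5]  new=[-6,5]  old=[-6,3]  +wl: 2
  step 10. node 4  ⊔preds=[-6,5]  new=[-6,3]  old=[-6,2]  +wl: 3
  step 11. node 0  ⊔preds=[-6,5]  new=[-6,6]  old=[-6,5]  +wl: 4
  step 12. node 1  ⊔preds=[-6,3]  new=[-5,4]  old=[-5,3]  +wl: 
  step 13. node 2  ⊔preds=[-6,6]  new=[-6,4]  old=[-6,3]  +wl: 0,1
  step 14. node 3  ⊔preds=[-6,6]  new=[-6,6]  old=[-6,5]  +wl: 2
  step 15. node 4  ⊔preds=[-6,6]  new=[-6,4]  old=[-6,3]  +wl: 3
  step 16. node 0  ⊔preds=[-6,6]  new=[-6,6]  stable
  step 17. node 1  ⊔preds=[-6,4]  new=[-5,5]  old=[-5,4]  +wl: 4
  step 18. node 2  ⊔preds=[-6,6]  new=[-6,4]  stable
  step 19. node 3  ⊔preds=[-6,6]  new=[-6,6]  stable
  step 20. node 4  ⊔preds=[-6,6]  new=[-6,4]  stable

Least fixpoint reached:
  node 0: [-6,6]
  node 1: [-5,5]
  node 2: [-6,4]
  node 3: [-6,6]
  node 4: [-6,4]

[-6,4]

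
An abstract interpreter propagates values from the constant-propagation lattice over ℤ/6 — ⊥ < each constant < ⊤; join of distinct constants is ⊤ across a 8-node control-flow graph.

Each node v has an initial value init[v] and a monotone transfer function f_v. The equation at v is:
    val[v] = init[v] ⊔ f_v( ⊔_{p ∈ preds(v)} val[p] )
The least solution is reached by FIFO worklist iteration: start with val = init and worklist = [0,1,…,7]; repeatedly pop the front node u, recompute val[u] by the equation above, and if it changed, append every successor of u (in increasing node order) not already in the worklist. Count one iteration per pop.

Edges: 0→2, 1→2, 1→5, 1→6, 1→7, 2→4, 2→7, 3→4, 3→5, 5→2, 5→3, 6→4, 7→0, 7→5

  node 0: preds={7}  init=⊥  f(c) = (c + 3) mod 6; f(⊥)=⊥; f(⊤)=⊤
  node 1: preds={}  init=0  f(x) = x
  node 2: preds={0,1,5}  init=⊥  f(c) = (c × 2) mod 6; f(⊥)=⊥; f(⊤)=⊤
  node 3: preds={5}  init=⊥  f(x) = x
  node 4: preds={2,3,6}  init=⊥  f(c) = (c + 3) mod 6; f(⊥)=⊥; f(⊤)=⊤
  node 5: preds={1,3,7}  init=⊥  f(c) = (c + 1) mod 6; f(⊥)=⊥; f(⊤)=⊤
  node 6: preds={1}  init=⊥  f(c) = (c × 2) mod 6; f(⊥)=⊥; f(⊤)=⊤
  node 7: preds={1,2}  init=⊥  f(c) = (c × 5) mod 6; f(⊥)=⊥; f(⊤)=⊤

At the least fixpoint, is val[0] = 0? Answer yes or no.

Iteration log — 20 steps:
  step 1. node 0  ⊔preds=⊥  new=⊥  stable
  step 2. node 1  ⊔preds=⊥  new=0  stable
  step 3. node 2  ⊔preds=0  new=0  old=⊥  +wl: 
  step 4. node 3  ⊔preds=⊥  new=⊥  stable
  step 5. node 4  ⊔preds=0  new=3  old=⊥  +wl: 
  step 6. node 5  ⊔preds=0  new=1  old=⊥  +wl: 2,3
  step 7. node 6  ⊔preds=0  new=0  old=⊥  +wl: 4
  step 8. node 7  ⊔preds=0  new=0  old=⊥  +wl: 0,5
  step 9. node 2  ⊔preds=⊤  new=⊤  old=0  +wl: 7
  step 10. node 3  ⊔preds=1  new=1  old=⊥  +wl: 
  step 11. node 4  ⊔preds=⊤  new=⊤  old=3  +wl: 
  step 12. node 0  ⊔preds=0  new=3  old=⊥  +wl: 2
  step 13. node 5  ⊔preds=⊤  new=⊤  old=1  +wl: 3
  step 14. node 7  ⊔preds=⊤  new=⊤  old=0  +wl: 0,5
  step 15. node 2  ⊔preds=⊤  new=⊤  stable
  step 16. node 3  ⊔preds=⊤  new=⊤  old=1  +wl: 4
  step 17. node 0  ⊔preds=⊤  new=⊤  old=3  +wl: 2
  step 18. node 5  ⊔preds=⊤  new=⊤  stable
  step 19. node 4  ⊔preds=⊤  new=⊤  stable
  step 20. node 2  ⊔preds=⊤  new=⊤  stable

Least fixpoint reached:
  node 0: ⊤
  node 1: 0
  node 2: ⊤
  node 3: ⊤
  node 4: ⊤
  node 5: ⊤
  node 6: 0
  node 7: ⊤

no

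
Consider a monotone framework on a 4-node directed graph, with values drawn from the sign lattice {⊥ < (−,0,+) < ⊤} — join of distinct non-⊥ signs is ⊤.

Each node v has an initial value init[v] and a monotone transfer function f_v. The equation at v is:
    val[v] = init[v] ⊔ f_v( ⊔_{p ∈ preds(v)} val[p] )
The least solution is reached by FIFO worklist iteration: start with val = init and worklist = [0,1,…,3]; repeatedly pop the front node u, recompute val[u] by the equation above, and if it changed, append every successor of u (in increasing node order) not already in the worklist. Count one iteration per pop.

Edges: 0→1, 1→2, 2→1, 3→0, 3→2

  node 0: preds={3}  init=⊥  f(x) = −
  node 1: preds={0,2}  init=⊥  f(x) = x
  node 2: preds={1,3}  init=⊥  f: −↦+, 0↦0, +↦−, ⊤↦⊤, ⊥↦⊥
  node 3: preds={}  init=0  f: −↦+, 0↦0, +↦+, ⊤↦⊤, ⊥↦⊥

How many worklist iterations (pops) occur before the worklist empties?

6

Trace (6 dequeues):
  [1] u=0 | in 0 | out − | prev ⊥ | push {}
  [2] u=1 | in − | out − | prev ⊥ | push {}
  [3] u=2 | in ⊤ | out ⊤ | prev ⊥ | push {1}
  [4] u=3 | in ⊥ | out 0 | ==
  [5] u=1 | in ⊤ | out ⊤ | prev − | push {2}
  [6] u=2 | in ⊤ | out ⊤ | ==

Converged values:
  [0] −
  [1] ⊤
  [2] ⊤
  [3] 0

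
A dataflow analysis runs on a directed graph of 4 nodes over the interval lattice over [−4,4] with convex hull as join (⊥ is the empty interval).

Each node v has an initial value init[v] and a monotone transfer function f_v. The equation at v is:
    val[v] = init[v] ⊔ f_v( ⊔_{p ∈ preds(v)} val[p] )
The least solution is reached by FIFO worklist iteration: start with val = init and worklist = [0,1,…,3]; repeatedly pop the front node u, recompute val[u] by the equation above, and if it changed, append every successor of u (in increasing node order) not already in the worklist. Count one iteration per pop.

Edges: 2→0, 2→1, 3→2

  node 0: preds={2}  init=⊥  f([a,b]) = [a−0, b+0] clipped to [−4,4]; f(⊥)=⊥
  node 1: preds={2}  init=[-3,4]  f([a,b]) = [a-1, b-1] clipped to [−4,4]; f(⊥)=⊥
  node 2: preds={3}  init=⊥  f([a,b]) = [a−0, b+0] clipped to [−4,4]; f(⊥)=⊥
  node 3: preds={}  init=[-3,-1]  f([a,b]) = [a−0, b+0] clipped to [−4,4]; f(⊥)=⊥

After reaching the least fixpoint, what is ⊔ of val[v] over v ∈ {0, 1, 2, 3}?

Iteration log — 6 steps:
  step 1. node 0  ⊔preds=⊥  new=⊥  stable
  step 2. node 1  ⊔preds=⊥  new=[-3,4]  stable
  step 3. node 2  ⊔preds=[-3,-1]  new=[-3,-1]  old=⊥  +wl: 0,1
  step 4. node 3  ⊔preds=⊥  new=[-3,-1]  stable
  step 5. node 0  ⊔preds=[-3,-1]  new=[-3,-1]  old=⊥  +wl: 
  step 6. node 1  ⊔preds=[-3,-1]  new=[-4,4]  old=[-3,4]  +wl: 

Least fixpoint reached:
  node 0: [-3,-1]
  node 1: [-4,4]
  node 2: [-3,-1]
  node 3: [-3,-1]

[-4,4]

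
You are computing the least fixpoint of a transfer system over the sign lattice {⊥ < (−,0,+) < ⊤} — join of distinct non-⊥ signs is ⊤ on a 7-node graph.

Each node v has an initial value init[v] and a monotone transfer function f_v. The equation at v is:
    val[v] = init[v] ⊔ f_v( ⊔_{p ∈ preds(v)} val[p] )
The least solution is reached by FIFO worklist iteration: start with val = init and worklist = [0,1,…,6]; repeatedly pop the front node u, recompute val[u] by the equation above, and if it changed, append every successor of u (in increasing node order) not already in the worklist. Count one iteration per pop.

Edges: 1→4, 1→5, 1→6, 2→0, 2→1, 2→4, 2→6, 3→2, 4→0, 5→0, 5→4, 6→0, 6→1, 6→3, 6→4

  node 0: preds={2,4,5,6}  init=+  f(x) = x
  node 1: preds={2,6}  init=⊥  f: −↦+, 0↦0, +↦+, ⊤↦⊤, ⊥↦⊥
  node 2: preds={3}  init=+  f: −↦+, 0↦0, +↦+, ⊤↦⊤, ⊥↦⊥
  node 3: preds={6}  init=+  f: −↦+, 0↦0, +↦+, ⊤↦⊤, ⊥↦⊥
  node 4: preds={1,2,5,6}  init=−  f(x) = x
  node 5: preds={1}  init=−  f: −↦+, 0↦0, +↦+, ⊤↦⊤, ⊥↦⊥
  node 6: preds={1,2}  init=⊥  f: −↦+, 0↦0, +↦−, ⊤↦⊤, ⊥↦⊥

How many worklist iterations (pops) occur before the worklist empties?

Worklist (23 pops):
  #1 pop 0: in=⊤ → ⊤ (was +); enqueue []
  #2 pop 1: in=+ → + (was ⊥); enqueue []
  #3 pop 2: in=+ → + (no change)
  #4 pop 3: in=⊥ → + (no change)
  #5 pop 4: in=⊤ → ⊤ (was −); enqueue [0]
  #6 pop 5: in=+ → ⊤ (was −); enqueue [4]
  #7 pop 6: in=+ → − (was ⊥); enqueue [1,3]
  #8 pop 0: in=⊤ → ⊤ (no change)
  #9 pop 4: in=⊤ → ⊤ (no change)
  #10 pop 1: in=⊤ → ⊤ (was +); enqueue [4,5,6]
  #11 pop 3: in=− → + (no change)
  #12 pop 4: in=⊤ → ⊤ (no change)
  #13 pop 5: in=⊤ → ⊤ (no change)
  #14 pop 6: in=⊤ → ⊤ (was −); enqueue [0,1,3,4]
  #15 pop 0: in=⊤ → ⊤ (no change)
  #16 pop 1: in=⊤ → ⊤ (no change)
  #17 pop 3: in=⊤ → ⊤ (was +); enqueue [2]
  #18 pop 4: in=⊤ → ⊤ (no change)
  #19 pop 2: in=⊤ → ⊤ (was +); enqueue [0,1,4,6]
  #20 pop 0: in=⊤ → ⊤ (no change)
  #21 pop 1: in=⊤ → ⊤ (no change)
  #22 pop 4: in=⊤ → ⊤ (no change)
  #23 pop 6: in=⊤ → ⊤ (no change)

Fixpoint:
  val[0] = ⊤
  val[1] = ⊤
  val[2] = ⊤
  val[3] = ⊤
  val[4] = ⊤
  val[5] = ⊤
  val[6] = ⊤

23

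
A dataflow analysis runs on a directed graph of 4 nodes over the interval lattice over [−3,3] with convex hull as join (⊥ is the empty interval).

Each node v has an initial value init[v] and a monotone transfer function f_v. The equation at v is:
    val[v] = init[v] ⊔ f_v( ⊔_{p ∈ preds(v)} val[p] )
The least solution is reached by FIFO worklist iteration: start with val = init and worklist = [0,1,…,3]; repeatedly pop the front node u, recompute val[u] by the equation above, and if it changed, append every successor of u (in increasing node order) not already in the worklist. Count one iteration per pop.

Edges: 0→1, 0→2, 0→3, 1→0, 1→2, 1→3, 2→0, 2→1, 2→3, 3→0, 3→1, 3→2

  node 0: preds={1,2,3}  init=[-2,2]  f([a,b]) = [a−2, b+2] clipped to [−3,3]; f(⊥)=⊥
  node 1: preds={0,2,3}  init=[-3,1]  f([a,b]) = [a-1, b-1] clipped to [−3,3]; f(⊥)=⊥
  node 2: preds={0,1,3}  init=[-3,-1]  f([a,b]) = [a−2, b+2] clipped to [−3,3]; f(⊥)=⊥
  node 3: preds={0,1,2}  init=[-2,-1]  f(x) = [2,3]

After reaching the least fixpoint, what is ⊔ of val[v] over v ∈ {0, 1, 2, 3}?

Iteration log — 7 steps:
  step 1. node 0  ⊔preds=[-3,1]  new=[-3,3]  old=[-2,2]  +wl: 
  step 2. node 1  ⊔preds=[-3,3]  new=[-3,2]  old=[-3,1]  +wl: 0
  step 3. node 2  ⊔preds=[-3,3]  new=[-3,3]  old=[-3,-1]  +wl: 1
  step 4. node 3  ⊔preds=[-3,3]  new=[-2,3]  old=[-2,-1]  +wl: 2
  step 5. node 0  ⊔preds=[-3,3]  new=[-3,3]  stable
  step 6. node 1  ⊔preds=[-3,3]  new=[-3,2]  stable
  step 7. node 2  ⊔preds=[-3,3]  new=[-3,3]  stable

Least fixpoint reached:
  node 0: [-3,3]
  node 1: [-3,2]
  node 2: [-3,3]
  node 3: [-2,3]

[-3,3]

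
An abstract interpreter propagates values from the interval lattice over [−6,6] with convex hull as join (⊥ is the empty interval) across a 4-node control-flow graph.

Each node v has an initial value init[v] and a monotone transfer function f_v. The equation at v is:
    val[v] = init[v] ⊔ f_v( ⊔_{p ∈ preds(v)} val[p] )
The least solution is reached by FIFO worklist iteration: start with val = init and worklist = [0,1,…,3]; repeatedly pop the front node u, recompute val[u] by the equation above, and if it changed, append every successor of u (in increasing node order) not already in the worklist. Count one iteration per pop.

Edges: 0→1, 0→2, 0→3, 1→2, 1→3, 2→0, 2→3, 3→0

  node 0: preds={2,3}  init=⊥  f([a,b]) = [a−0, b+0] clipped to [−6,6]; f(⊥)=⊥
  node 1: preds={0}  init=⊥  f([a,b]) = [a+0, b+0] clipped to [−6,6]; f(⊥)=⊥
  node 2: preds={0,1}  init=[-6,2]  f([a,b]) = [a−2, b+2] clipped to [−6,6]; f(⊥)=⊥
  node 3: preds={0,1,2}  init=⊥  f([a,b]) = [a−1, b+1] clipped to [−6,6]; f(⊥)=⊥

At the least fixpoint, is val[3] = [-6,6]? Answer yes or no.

yes

Iteration log — 12 steps:
  step 1. node 0  ⊔preds=[-6,2]  new=[-6,2]  old=⊥  +wl: 
  step 2. node 1  ⊔preds=[-6,2]  new=[-6,2]  old=⊥  +wl: 
  step 3. node 2  ⊔preds=[-6,2]  new=[-6,4]  old=[-6,2]  +wl: 0
  step 4. node 3  ⊔preds=[-6,4]  new=[-6,5]  old=⊥  +wl: 
  step 5. node 0  ⊔preds=[-6,5]  new=[-6,5]  old=[-6,2]  +wl: 1,2,3
  step 6. node 1  ⊔preds=[-6,5]  new=[-6,5]  old=[-6,2]  +wl: 
  step 7. node 2  ⊔preds=[-6,5]  new=[-6,6]  old=[-6,4]  +wl: 0
  step 8. node 3  ⊔preds=[-6,6]  new=[-6,6]  old=[-6,5]  +wl: 
  step 9. node 0  ⊔preds=[-6,6]  new=[-6,6]  old=[-6,5]  +wl: 1,2,3
  step 10. node 1  ⊔preds=[-6,6]  new=[-6,6]  old=[-6,5]  +wl: 
  step 11. node 2  ⊔preds=[-6,6]  new=[-6,6]  stable
  step 12. node 3  ⊔preds=[-6,6]  new=[-6,6]  stable

Least fixpoint reached:
  node 0: [-6,6]
  node 1: [-6,6]
  node 2: [-6,6]
  node 3: [-6,6]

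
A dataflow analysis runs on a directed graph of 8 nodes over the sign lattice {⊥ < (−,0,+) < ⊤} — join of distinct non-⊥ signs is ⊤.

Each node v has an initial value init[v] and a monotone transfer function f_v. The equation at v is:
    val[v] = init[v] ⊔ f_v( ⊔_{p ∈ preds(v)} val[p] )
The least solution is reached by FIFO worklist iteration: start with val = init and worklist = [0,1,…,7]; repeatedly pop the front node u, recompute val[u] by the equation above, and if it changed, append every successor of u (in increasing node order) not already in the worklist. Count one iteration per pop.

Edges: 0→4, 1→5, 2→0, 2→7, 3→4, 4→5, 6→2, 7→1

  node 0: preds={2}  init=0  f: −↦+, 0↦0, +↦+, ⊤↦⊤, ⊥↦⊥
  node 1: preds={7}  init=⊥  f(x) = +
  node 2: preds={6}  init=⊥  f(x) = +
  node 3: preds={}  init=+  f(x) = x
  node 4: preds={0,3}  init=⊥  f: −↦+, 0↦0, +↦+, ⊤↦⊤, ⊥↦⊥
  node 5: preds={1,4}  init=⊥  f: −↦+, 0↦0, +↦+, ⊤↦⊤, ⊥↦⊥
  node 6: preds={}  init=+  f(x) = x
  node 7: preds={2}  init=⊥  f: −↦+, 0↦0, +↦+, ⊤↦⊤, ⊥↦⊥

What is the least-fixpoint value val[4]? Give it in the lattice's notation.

⊤

Worklist (11 pops):
  #1 pop 0: in=⊥ → 0 (no change)
  #2 pop 1: in=⊥ → + (was ⊥); enqueue []
  #3 pop 2: in=+ → + (was ⊥); enqueue [0]
  #4 pop 3: in=⊥ → + (no change)
  #5 pop 4: in=⊤ → ⊤ (was ⊥); enqueue []
  #6 pop 5: in=⊤ → ⊤ (was ⊥); enqueue []
  #7 pop 6: in=⊥ → + (no change)
  #8 pop 7: in=+ → + (was ⊥); enqueue [1]
  #9 pop 0: in=+ → ⊤ (was 0); enqueue [4]
  #10 pop 1: in=+ → + (no change)
  #11 pop 4: in=⊤ → ⊤ (no change)

Fixpoint:
  val[0] = ⊤
  val[1] = +
  val[2] = +
  val[3] = +
  val[4] = ⊤
  val[5] = ⊤
  val[6] = +
  val[7] = +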